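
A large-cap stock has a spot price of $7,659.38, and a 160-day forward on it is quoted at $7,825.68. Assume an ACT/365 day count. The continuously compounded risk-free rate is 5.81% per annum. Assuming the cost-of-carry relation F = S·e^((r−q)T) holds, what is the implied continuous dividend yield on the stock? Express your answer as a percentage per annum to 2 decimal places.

0.91%

From F = S·e^((r−q)T): (r − q) = ln(F/S)/T
ln(7825.68/7659.38) = ln(1.021712) = 0.021480
(r − q) = 0.021480 / (160/365) = 0.049001
q = r − ln(F/S)/T = 0.0581 − 0.049001 = 0.009099
q = 0.91%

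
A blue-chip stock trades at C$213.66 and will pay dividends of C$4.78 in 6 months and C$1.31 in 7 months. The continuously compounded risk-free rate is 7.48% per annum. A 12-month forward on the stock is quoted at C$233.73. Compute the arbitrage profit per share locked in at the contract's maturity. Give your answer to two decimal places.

C$9.79 per share

PV(dividends) I = 4.78·e^(−0.0748·6/12) + 1.31·e^(−0.0748·7/12) = 5.8586
Fair forward F* = (S − I)·e^(rT) = (213.66 − 5.8586)·e^0.074800 = 207.8014 × 1.077669 = 223.9411
Market C$233.73 > fair 223.9411: forward overpriced → cash-and-carry (borrow at r, buy the stock and collect the dividends, short the forward).
Profit at T = |F_mkt − F*| = |233.73 − 223.9411| = C$9.79 per share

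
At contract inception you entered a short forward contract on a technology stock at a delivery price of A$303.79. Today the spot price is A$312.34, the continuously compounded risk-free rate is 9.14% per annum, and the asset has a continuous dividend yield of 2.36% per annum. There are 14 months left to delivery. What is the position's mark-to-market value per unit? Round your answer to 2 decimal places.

-A$30.79

Current fair forward for the remaining 14 months: F = S·e^((r − q)·T), (r − q) = 0.0914 − 0.0236 = 0.0678
F = 312.34 · e^(0.0678 × 14/12) = 312.34 × 1.082313 = 338.0496
Value of long forward = (F − K)·e^(−rT) = (338.0496 − 303.79) · e^(−0.0914·14/12)
= 34.2596 × 0.898855 = 30.79
Short position value = −(long value) = -A$30.79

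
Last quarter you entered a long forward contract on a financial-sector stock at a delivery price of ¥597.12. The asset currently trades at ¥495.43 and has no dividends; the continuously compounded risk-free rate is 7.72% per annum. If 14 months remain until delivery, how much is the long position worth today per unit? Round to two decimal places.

Current fair forward for the remaining 14 months: F = S·e^(r·T), r = 0.0772
F = 495.43 · e^(0.0772 × 14/12) = 495.43 × 1.094247 = 542.1228
Value of long forward = (F − K)·e^(−rT) = (542.1228 − 597.12) · e^(−0.0772·14/12)
= -54.9972 × 0.913870 = -50.26

-¥50.26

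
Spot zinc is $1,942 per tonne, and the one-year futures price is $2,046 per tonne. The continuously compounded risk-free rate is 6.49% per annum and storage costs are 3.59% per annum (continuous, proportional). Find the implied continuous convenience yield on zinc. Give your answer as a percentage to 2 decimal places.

4.86%

F = S·e^((r+u−y)T) ⇒ (r+u−y) = ln(F/S)/T
ln(2046/1942) = 0.052168; /T ⇒ 0.052168
y = r + u − ln(F/S)/T = 0.0649 + 0.0359 − 0.052168 = 0.048632
y = 4.86%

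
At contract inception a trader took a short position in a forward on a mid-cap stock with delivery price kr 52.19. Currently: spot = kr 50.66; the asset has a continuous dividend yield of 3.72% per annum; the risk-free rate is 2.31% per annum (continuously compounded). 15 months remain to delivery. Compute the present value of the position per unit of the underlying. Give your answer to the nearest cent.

kr 2.35

Current fair forward for the remaining 15 months: F = S·e^((r − q)·T), (r − q) = 0.0231 − 0.0372 = -0.0141
F = 50.66 · e^(-0.0141 × 15/12) = 50.66 × 0.982529 = 49.7749
Value of long forward = (F − K)·e^(−rT) = (49.7749 − 52.19) · e^(−0.0231·15/12)
= -2.4151 × 0.971538 = -2.35
Short position value = −(long value) = kr 2.35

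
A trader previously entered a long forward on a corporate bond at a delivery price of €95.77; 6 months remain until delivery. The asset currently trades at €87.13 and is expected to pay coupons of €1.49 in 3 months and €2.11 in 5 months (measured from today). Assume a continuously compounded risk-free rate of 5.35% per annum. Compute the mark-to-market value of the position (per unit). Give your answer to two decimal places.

-€9.65

PV(remaining coupons) I = 1.49·e^(−0.0535·3/12) + 2.11·e^(−0.0535·5/12) = 3.5337
Current forward F = (S − I)·e^(rT) = (87.13 − 3.5337)·e^(0.0535·6/12) = 83.5963 × 1.027111 = 85.8627
Value (long) = (F − K)·e^(−rT) = (85.8627 − 95.77) × 0.973605 = -9.6458
Value = -€9.65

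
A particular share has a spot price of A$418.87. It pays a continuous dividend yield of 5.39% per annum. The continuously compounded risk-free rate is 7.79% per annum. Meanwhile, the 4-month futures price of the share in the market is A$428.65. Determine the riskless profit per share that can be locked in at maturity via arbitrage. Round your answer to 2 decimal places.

A$6.42 per share

Fair futures: F* = S·e^(carry·T), with carry = (r − q) = 0.0779 − 0.0539 = 0.0240
F* = 418.87 · e^(0.0240 × 4/12) = 418.87 · e^0.008000 = 418.87 × 1.008032 = A$422.2344
Market A$428.65 > fair A$422.2344: forward overpriced → cash-and-carry (buy spot, short the forward).
At maturity, profit = |F_mkt − F*| = |428.65 − 422.2344| = A$6.42 per share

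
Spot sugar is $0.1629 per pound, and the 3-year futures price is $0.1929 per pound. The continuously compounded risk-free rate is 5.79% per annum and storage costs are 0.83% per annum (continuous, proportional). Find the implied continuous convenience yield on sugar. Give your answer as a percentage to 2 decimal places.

F = S·e^((r+u−y)T) ⇒ (r+u−y) = ln(F/S)/T
ln(0.1929/0.1629) = 0.169035; /T ⇒ 0.056345
y = r + u − ln(F/S)/T = 0.0579 + 0.0083 − 0.056345 = 0.009855
y = 0.99%

0.99%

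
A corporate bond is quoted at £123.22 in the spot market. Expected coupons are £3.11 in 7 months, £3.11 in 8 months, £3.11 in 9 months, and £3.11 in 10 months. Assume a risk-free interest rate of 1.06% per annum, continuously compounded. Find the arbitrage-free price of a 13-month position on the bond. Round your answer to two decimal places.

PV(coupons) I = 3.11·e^(−0.0106·7/12) + 3.11·e^(−0.0106·8/12) + 3.11·e^(−0.0106·9/12) + 3.11·e^(−0.0106·10/12)
I = 3.0908 + 3.0881 + 3.0854 + 3.0826 = 12.3469
F = (S − I)·e^(rT) = (123.22 − 12.3469) · e^(0.0106·13/12)
= 110.8731 · e^0.011483 = 110.8731 × 1.011549 = £112.15

£112.15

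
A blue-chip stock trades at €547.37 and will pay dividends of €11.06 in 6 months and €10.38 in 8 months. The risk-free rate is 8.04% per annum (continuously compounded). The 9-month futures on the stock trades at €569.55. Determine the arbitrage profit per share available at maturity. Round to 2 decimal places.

€9.89 per share

PV(dividends) I = 11.06·e^(−0.0804·6/12) + 10.38·e^(−0.0804·8/12) = 20.4625
Fair futures F* = (S − I)·e^(rT) = (547.37 − 20.4625)·e^0.060300 = 526.9075 × 1.062155 = 559.6574
Market €569.55 > fair 559.6574: forward overpriced → cash-and-carry (borrow at r, buy the stock and collect the dividends, short the forward).
Profit at T = |F_mkt − F*| = |569.55 − 559.6574| = €9.89 per share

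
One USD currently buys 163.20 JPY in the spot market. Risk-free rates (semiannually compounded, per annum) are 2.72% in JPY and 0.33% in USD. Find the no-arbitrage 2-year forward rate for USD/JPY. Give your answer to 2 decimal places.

By covered interest parity, F = S · (1+r_JPY/2)^(2T) / (1+r_USD/2)^(2T)
= 163.20 × 1.055520 / 1.006616 = 163.20 × 1.048583
F = 171.13 JPY per USD

171.13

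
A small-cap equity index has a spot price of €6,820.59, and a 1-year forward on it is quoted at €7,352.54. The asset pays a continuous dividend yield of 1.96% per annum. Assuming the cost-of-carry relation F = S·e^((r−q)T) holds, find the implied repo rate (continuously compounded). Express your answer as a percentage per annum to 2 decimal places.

9.47%

From F = S·e^((r−q)T): (r − q) = ln(F/S)/T
ln(7352.54/6820.59) = ln(1.077992) = 0.075100
(r − q) = 0.075100 / (1) = 0.075100
r = ln(F/S)/T + q = 0.075100 + 0.0196 = 0.094700
r = 9.47%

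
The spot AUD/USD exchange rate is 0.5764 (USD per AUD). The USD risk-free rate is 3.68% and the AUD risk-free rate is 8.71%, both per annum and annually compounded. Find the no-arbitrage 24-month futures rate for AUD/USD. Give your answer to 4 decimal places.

0.5243

By covered interest parity, F = S · (1+r_USD)^T / (1+r_AUD)^T
= 0.5764 × 1.074954 / 1.181786 = 0.5764 × 0.909601
F = 0.5243 USD per AUD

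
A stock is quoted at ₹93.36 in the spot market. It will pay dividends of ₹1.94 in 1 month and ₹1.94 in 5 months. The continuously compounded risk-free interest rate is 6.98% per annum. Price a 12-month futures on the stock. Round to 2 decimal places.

₹96.02

PV(dividends) I = 1.94·e^(−0.0698·1/12) + 1.94·e^(−0.0698·5/12)
I = 1.9287 + 1.8844 = 3.8131
F = (S − I)·e^(rT) = (93.36 − 3.8131) · e^(0.0698·12/12)
= 89.5469 · e^0.069800 = 89.5469 × 1.072294 = ₹96.02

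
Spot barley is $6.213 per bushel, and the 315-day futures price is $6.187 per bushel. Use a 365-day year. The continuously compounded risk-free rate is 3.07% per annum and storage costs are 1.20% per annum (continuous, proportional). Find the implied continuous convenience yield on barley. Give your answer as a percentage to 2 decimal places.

4.76%

F = S·e^((r+u−y)T) ⇒ (r+u−y) = ln(F/S)/T
ln(6.187/6.213) = -0.004194; /T ⇒ -0.004860
y = r + u − ln(F/S)/T = 0.0307 + 0.0120 + 0.004860 = 0.047560
y = 4.76%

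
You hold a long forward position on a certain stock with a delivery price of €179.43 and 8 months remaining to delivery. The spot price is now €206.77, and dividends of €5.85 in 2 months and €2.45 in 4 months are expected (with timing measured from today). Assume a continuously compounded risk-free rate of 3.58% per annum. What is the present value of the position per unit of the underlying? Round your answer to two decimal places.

PV(remaining dividends) I = 5.85·e^(−0.0358·2/12) + 2.45·e^(−0.0358·4/12) = 8.2361
Current forward F = (S − I)·e^(rT) = (206.77 − 8.2361)·e^(0.0358·8/12) = 198.5339 × 1.024154 = 203.3293
Value (long) = (F − K)·e^(−rT) = (203.3293 − 179.43) × 0.976416 = 23.3357
Value = €23.34

€23.34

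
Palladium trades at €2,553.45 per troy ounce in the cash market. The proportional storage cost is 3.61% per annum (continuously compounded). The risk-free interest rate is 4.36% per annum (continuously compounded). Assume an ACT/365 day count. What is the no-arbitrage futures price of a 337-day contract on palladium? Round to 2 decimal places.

Net carry = r + u − y = 0.0436 + 0.0361 − 0.0000 = 0.0797
F = S·e^((r+u−y)T) = 2553.45 · e^(0.0797 × 337/365) = 2553.45 · e^0.07358603
= 2553.45 × 1.07636113 = €2,748.43 per troy ounce

€2,748.43 per troy ounce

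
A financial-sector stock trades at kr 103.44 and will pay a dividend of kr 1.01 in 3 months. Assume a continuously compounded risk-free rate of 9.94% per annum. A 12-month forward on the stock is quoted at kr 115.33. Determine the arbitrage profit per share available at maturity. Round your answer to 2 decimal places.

PV(dividends) I = 1.01·e^(−0.0994·3/12) = 0.9852
Fair forward F* = (S − I)·e^(rT) = (103.44 − 0.9852)·e^0.099400 = 102.4548 × 1.104508 = 113.1621
Market kr 115.33 > fair 113.1621: forward overpriced → cash-and-carry (borrow at r, buy the stock and collect the dividends, short the forward).
Profit at T = |F_mkt − F*| = |115.33 − 113.1621| = kr 2.17 per share

kr 2.17 per share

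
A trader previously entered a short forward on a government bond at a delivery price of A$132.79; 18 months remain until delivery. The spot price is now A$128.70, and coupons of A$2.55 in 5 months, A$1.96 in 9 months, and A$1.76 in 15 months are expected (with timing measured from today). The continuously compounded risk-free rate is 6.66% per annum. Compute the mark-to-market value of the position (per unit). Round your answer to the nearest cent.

-A$2.57

PV(remaining coupons) I = 2.55·e^(−0.0666·5/12) + 1.96·e^(−0.0666·9/12) + 1.76·e^(−0.0666·15/12) = 5.9641
Current forward F = (S − I)·e^(rT) = (128.70 − 5.9641)·e^(0.0666·18/12) = 122.7359 × 1.105060 = 135.6305
Value (long) = (F − K)·e^(−rT) = (135.6305 − 132.79) × 0.904928 = 2.5704
Short position value = −(long value) = -A$2.57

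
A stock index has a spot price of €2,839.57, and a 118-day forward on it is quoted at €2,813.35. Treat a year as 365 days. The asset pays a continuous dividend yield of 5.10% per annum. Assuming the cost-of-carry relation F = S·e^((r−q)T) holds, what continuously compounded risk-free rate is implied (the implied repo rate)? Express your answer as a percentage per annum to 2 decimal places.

From F = S·e^((r−q)T): (r − q) = ln(F/S)/T
ln(2813.35/2839.57) = ln(0.990766) = -0.009277
(r − q) = -0.009277 / (118/365) = -0.028696
r = ln(F/S)/T + q = -0.028696 + 0.0510 = 0.022304
r = 2.23%

2.23%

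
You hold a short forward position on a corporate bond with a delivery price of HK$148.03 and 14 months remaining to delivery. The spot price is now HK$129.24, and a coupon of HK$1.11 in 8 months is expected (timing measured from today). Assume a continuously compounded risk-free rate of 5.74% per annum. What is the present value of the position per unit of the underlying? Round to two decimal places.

HK$10.27

PV(remaining coupons) I = 1.11·e^(−0.0574·8/12) = 1.0683
Current forward F = (S − I)·e^(rT) = (129.24 − 1.0683)·e^(0.0574·14/12) = 128.1717 × 1.069260 = 137.0489
Value (long) = (F − K)·e^(−rT) = (137.0489 − 148.03) × 0.935226 = -10.2698
Short position value = −(long value) = HK$10.27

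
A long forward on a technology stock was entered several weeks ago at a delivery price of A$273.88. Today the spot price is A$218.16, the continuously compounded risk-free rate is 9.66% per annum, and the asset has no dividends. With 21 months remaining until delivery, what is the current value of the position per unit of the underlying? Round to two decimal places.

-A$13.12

Current fair forward for the remaining 21 months: F = S·e^(r·T), r = 0.0966
F = 218.16 · e^(0.0966 × 21/12) = 218.16 × 1.184179 = 258.3405
Value of long forward = (F − K)·e^(−rT) = (258.3405 − 273.88) · e^(−0.0966·21/12)
= -15.5395 × 0.844467 = -13.12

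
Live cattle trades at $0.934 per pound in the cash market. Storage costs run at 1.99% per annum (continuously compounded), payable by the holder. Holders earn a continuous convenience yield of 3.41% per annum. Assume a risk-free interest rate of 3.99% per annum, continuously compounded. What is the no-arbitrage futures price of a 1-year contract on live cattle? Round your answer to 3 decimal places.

$0.958 per pound

Net carry = r + u − y = 0.0399 + 0.0199 − 0.0341 = 0.0257
F = S·e^((r+u−y)T) = 0.934 · e^(0.0257 × 12/12) = 0.934 · e^0.025700
= 0.934 × 1.026033 = $0.958 per pound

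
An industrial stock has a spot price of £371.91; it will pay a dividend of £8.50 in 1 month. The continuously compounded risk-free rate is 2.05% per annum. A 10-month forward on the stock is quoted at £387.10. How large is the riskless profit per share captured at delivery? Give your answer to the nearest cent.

PV(dividends) I = 8.50·e^(−0.0205·1/12) = 8.4855
Fair forward F* = (S − I)·e^(rT) = (371.91 − 8.4855)·e^0.017083 = 363.4245 × 1.017230 = 369.6863
Market £387.10 > fair 369.6863: forward overpriced → cash-and-carry (borrow at r, buy the stock and collect the dividends, short the forward).
Profit at T = |F_mkt − F*| = |387.10 − 369.6863| = £17.41 per share

£17.41 per share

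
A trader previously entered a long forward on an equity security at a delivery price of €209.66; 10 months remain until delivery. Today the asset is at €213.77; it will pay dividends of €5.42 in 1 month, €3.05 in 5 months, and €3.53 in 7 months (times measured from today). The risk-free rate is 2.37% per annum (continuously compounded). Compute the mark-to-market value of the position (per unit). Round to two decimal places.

-€3.70

PV(remaining dividends) I = 5.42·e^(−0.0237·1/12) + 3.05·e^(−0.0237·5/12) + 3.53·e^(−0.0237·7/12) = 11.9109
Current forward F = (S − I)·e^(rT) = (213.77 − 11.9109)·e^(0.0237·10/12) = 201.8591 × 1.019946 = 205.8854
Value (long) = (F − K)·e^(−rT) = (205.8854 − 209.66) × 0.980444 = -3.7008
Value = -€3.70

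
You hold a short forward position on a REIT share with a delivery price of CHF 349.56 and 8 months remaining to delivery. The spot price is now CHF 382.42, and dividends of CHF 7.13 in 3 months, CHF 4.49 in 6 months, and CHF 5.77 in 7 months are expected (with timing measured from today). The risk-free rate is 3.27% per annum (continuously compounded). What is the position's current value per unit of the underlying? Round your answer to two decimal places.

PV(remaining dividends) I = 7.13·e^(−0.0327·3/12) + 4.49·e^(−0.0327·6/12) + 5.77·e^(−0.0327·7/12) = 17.1501
Current forward F = (S − I)·e^(rT) = (382.42 − 17.1501)·e^(0.0327·8/12) = 365.2699 × 1.022039 = 373.3201
Value (long) = (F − K)·e^(−rT) = (373.3201 − 349.56) × 0.978436 = 23.2477
Short position value = −(long value) = -CHF 23.25

-CHF 23.25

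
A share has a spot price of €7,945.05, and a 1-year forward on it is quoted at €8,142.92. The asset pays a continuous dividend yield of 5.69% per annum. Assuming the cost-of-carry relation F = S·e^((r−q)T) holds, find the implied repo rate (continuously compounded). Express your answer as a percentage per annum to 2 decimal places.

From F = S·e^((r−q)T): (r − q) = ln(F/S)/T
ln(8142.92/7945.05) = ln(1.024905) = 0.024600
(r − q) = 0.024600 / (1) = 0.024600
r = ln(F/S)/T + q = 0.024600 + 0.0569 = 0.081500
r = 8.15%

8.15%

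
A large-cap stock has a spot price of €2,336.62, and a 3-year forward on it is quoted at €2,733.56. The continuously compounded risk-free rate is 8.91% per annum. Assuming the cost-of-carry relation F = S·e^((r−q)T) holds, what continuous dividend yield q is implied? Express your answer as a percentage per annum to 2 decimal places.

3.68%

From F = S·e^((r−q)T): (r − q) = ln(F/S)/T
ln(2733.56/2336.62) = ln(1.169878) = 0.156899
(r − q) = 0.156899 / (3) = 0.052300
q = r − ln(F/S)/T = 0.0891 − 0.052300 = 0.036800
q = 3.68%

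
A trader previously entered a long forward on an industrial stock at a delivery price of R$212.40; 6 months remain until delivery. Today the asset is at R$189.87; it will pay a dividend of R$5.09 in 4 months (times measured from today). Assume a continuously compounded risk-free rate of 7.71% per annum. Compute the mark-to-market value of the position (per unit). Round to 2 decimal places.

PV(remaining dividends) I = 5.09·e^(−0.0771·4/12) = 4.9609
Current forward F = (S − I)·e^(rT) = (189.87 − 4.9609)·e^(0.0771·6/12) = 184.9091 × 1.039303 = 192.1766
Value (long) = (F − K)·e^(−rT) = (192.1766 − 212.40) × 0.962184 = -19.4586
Value = -R$19.46

-R$19.46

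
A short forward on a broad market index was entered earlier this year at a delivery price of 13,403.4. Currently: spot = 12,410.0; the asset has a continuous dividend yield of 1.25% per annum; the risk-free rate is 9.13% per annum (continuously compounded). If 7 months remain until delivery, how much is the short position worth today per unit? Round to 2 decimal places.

388.39

Current fair forward for the remaining 7 months: F = S·e^((r − q)·T), (r − q) = 0.0913 − 0.0125 = 0.0788
F = 12410.0 · e^(0.0788 × 7/12) = 12410.0 × 1.04703951 = 12993.7603
Value of long forward = (F − K)·e^(−rT) = (12993.7603 − 13403.4) · e^(−0.0913·7/12)
= -409.6397 × 0.94813505 = -388.39
Short position value = −(long value) = 388.39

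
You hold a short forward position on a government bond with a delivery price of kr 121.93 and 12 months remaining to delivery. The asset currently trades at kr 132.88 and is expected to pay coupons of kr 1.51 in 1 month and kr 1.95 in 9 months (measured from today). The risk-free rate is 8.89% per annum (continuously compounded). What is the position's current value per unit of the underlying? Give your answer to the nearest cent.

-kr 18.00

PV(remaining coupons) I = 1.51·e^(−0.0889·1/12) + 1.95·e^(−0.0889·9/12) = 3.3231
Current forward F = (S − I)·e^(rT) = (132.88 − 3.3231)·e^(0.0889·12/12) = 129.5569 × 1.092971 = 141.6019
Value (long) = (F − K)·e^(−rT) = (141.6019 − 121.93) × 0.914937 = 17.9985
Short position value = −(long value) = -kr 18.00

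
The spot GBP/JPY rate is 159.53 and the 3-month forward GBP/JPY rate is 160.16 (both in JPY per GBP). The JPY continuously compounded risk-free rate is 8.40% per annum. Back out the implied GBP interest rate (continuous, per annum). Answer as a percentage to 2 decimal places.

6.82%

F = S·e^((r_JPY − r_GBP)T) ⇒ r_GBP = r_JPY − ln(F/S)/T
ln(160.16/159.53) = 0.003941; /(3/12) = 0.015764
r_GBP = 0.0840 − 0.015764 = 0.068236
r_GBP = 6.82%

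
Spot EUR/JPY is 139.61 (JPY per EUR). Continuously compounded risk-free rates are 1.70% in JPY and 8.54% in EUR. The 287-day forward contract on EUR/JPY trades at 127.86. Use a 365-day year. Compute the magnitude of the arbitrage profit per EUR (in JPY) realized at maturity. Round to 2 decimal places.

4.44 per EUR (in JPY)

Fair forward: F* = S·e^(carry·T), with carry = (r_JPY − r_EUR) = 0.0170 − 0.0854 = -0.0684
F* = 139.61 · e^(-0.0684 × 287/365) = 139.61 · e^-0.053783 = 139.61 × 0.947638 = 132.2997
Market 127.86 < fair 132.2997: forward underpriced → reverse cash-and-carry (short spot, go long the forward).
At maturity, profit = |F_mkt − F*| = |127.86 − 132.2997| = 4.44 per EUR (in JPY)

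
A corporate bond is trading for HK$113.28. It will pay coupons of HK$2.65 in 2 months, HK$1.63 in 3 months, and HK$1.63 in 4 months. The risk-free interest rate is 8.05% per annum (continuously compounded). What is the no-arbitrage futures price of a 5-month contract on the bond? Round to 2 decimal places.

PV(coupons) I = 2.65·e^(−0.0805·2/12) + 1.63·e^(−0.0805·3/12) + 1.63·e^(−0.0805·4/12)
I = 2.6147 + 1.5975 + 1.5868 = 5.7990
F = (S − I)·e^(rT) = (113.28 − 5.7990) · e^(0.0805·5/12)
= 107.4810 · e^0.033542 = 107.4810 × 1.034111 = HK$111.15

HK$111.15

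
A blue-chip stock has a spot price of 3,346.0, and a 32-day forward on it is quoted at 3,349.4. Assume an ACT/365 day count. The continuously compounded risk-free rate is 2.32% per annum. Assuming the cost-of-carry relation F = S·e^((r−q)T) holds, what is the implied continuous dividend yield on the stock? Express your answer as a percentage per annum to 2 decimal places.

From F = S·e^((r−q)T): (r − q) = ln(F/S)/T
ln(3349.4/3346.0) = ln(1.001016) = 0.001015
(r − q) = 0.001015 / (32/365) = 0.011577
q = r − ln(F/S)/T = 0.0232 − 0.011577 = 0.011623
q = 1.16%

1.16%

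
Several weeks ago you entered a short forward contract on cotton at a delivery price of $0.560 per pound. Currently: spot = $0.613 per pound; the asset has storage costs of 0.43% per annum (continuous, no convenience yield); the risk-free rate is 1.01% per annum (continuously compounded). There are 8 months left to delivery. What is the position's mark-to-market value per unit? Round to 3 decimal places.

Current fair forward for the remaining 8 months: F = S·e^((r + u)·T), (r + u) = 0.0101 + 0.0043 = 0.0144
F = 0.613 · e^(0.0144 × 8/12) = 0.613 × 1.009646 = 0.6189
Value of long forward = (F − K)·e^(−rT) = (0.6189 − 0.560) · e^(−0.0101·8/12)
= 0.0589 × 0.993289 = 0.059
Short position value = −(long value) = -$0.059

-$0.059 per pound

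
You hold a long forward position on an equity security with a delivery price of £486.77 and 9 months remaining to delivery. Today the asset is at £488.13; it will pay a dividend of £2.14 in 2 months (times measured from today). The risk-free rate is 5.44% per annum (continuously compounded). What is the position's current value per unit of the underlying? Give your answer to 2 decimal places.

PV(remaining dividends) I = 2.14·e^(−0.0544·2/12) = 2.1207
Current forward F = (S − I)·e^(rT) = (488.13 − 2.1207)·e^(0.0544·9/12) = 486.0093 × 1.041644 = 506.2487
Value (long) = (F − K)·e^(−rT) = (506.2487 − 486.77) × 0.960021 = 18.7000
Value = £18.70

£18.70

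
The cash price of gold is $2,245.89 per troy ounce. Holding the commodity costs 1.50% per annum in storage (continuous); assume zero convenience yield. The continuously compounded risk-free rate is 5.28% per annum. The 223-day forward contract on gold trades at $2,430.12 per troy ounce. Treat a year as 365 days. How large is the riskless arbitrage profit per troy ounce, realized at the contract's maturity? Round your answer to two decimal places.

$89.24 per troy ounce

Fair forward: F* = S·e^(carry·T), with carry = (r + u) = 0.0528 + 0.0150 = 0.0678
F* = 2245.89 · e^(0.0678 × 223/365) = 2245.89 · e^0.04142301 = 2245.89 × 1.04229291 = $2340.8752
Market $2430.12 > fair $2340.8752: forward overpriced → cash-and-carry (buy spot, short the forward).
At maturity, profit = |F_mkt − F*| = |2430.12 − 2340.8752| = $89.24 per troy ounce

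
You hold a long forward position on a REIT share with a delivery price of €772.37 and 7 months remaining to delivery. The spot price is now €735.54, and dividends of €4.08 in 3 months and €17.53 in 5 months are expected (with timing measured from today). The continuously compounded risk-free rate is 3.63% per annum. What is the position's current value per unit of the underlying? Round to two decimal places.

-€41.96

PV(remaining dividends) I = 4.08·e^(−0.0363·3/12) + 17.53·e^(−0.0363·5/12) = 21.3100
Current forward F = (S − I)·e^(rT) = (735.54 − 21.3100)·e^(0.0363·7/12) = 714.2300 × 1.021401 = 729.5152
Value (long) = (F − K)·e^(−rT) = (729.5152 − 772.37) × 0.979048 = -41.9569
Value = -€41.96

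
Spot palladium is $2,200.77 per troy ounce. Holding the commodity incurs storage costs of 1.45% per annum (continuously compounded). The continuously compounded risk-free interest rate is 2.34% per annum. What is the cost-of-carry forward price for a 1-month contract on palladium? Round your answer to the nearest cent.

$2,207.73 per troy ounce

Net carry = r + u − y = 0.0234 + 0.0145 − 0.0000 = 0.0379
F = S·e^((r+u−y)T) = 2200.77 · e^(0.0379 × 1/12) = 2200.77 · e^0.00315833
= 2200.77 × 1.00316332 = $2,207.73 per troy ounce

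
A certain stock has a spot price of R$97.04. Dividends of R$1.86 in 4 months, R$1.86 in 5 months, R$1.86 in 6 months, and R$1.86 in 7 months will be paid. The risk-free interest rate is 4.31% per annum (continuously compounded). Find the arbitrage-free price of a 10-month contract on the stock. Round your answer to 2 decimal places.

R$93.03

PV(dividends) I = 1.86·e^(−0.0431·4/12) + 1.86·e^(−0.0431·5/12) + 1.86·e^(−0.0431·6/12) + 1.86·e^(−0.0431·7/12)
I = 1.8335 + 1.8269 + 1.8203 + 1.8138 = 7.2945
F = (S − I)·e^(rT) = (97.04 − 7.2945) · e^(0.0431·10/12)
= 89.7455 · e^0.035917 = 89.7455 × 1.036570 = R$93.03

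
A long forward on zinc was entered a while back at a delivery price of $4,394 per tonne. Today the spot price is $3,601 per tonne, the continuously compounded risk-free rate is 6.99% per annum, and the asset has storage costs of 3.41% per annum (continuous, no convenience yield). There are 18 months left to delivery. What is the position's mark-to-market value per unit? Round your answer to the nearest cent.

-$166.64 per tonne

Current fair forward for the remaining 18 months: F = S·e^((r + u)·T), (r + u) = 0.0699 + 0.0341 = 0.1040
F = 3601 · e^(0.1040 × 18/12) = 3601 × 1.16882620 = 4208.9431
Value of long forward = (F − K)·e^(−rT) = (4208.9431 − 4394) · e^(−0.0699·18/12)
= -185.0569 × 0.90045958 = -166.64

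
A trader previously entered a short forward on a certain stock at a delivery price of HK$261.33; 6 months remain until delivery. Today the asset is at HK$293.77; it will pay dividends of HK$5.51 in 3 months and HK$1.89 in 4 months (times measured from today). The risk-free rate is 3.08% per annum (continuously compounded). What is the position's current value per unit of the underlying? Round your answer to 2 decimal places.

-HK$29.10

PV(remaining dividends) I = 5.51·e^(−0.0308·3/12) + 1.89·e^(−0.0308·4/12) = 7.3384
Current forward F = (S − I)·e^(rT) = (293.77 − 7.3384)·e^(0.0308·6/12) = 286.4316 × 1.015519 = 290.8767
Value (long) = (F − K)·e^(−rT) = (290.8767 − 261.33) × 0.984718 = 29.0952
Short position value = −(long value) = -HK$29.10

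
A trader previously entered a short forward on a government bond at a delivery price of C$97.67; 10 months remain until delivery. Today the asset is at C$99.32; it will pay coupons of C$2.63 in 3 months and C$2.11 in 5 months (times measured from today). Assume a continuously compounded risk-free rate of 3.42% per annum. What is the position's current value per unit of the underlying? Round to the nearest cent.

C$0.29

PV(remaining coupons) I = 2.63·e^(−0.0342·3/12) + 2.11·e^(−0.0342·5/12) = 4.6878
Current forward F = (S − I)·e^(rT) = (99.32 − 4.6878)·e^(0.0342·10/12) = 94.6322 × 1.028910 = 97.3680
Value (long) = (F − K)·e^(−rT) = (97.3680 − 97.67) × 0.971902 = -0.2935
Short position value = −(long value) = C$0.29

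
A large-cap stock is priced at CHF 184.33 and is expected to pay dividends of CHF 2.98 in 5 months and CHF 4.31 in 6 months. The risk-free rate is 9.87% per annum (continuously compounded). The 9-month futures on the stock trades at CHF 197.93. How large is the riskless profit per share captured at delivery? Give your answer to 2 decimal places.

CHF 6.93 per share

PV(dividends) I = 2.98·e^(−0.0987·5/12) + 4.31·e^(−0.0987·6/12) = 6.9624
Fair futures F* = (S − I)·e^(rT) = (184.33 − 6.9624)·e^0.074025 = 177.3676 × 1.076834 = 190.9955
Market CHF 197.93 > fair 190.9955: forward overpriced → cash-and-carry (borrow at r, buy the stock and collect the dividends, short the forward).
Profit at T = |F_mkt − F*| = |197.93 − 190.9955| = CHF 6.93 per share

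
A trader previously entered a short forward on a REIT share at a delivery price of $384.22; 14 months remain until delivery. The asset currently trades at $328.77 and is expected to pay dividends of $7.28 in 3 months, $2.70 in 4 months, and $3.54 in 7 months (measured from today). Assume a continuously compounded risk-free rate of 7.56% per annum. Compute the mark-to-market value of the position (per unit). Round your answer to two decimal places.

$36.18

PV(remaining dividends) I = 7.28·e^(−0.0756·3/12) + 2.70·e^(−0.0756·4/12) + 3.54·e^(−0.0756·7/12) = 13.1638
Current forward F = (S − I)·e^(rT) = (328.77 − 13.1638)·e^(0.0756·14/12) = 315.6062 × 1.092207 = 344.7073
Value (long) = (F − K)·e^(−rT) = (344.7073 − 384.22) × 0.915578 = -36.1770
Short position value = −(long value) = $36.18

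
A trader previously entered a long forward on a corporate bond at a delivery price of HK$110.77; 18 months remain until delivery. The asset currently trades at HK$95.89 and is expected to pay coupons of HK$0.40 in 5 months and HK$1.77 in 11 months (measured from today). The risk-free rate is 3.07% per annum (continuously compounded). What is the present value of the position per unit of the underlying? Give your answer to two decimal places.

-HK$12.01

PV(remaining coupons) I = 0.40·e^(−0.0307·5/12) + 1.77·e^(−0.0307·11/12) = 2.1158
Current forward F = (S − I)·e^(rT) = (95.89 − 2.1158)·e^(0.0307·18/12) = 93.7742 × 1.047127 = 98.1935
Value (long) = (F − K)·e^(−rT) = (98.1935 − 110.77) × 0.954994 = -12.0105
Value = -HK$12.01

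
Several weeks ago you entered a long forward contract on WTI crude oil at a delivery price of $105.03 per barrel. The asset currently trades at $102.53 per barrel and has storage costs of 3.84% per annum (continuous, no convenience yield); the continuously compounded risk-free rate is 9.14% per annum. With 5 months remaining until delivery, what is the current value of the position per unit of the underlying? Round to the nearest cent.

$3.08 per barrel

Current fair forward for the remaining 5 months: F = S·e^((r + u)·T), (r + u) = 0.0914 + 0.0384 = 0.1298
F = 102.53 · e^(0.1298 × 5/12) = 102.53 × 1.055573 = 108.2279
Value of long forward = (F − K)·e^(−rT) = (108.2279 − 105.03) · e^(−0.0914·5/12)
= 3.1979 × 0.962633 = 3.08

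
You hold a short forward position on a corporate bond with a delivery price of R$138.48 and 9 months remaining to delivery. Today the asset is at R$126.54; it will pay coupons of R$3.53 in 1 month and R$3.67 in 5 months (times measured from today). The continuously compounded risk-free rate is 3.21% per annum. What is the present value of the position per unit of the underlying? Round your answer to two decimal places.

PV(remaining coupons) I = 3.53·e^(−0.0321·1/12) + 3.67·e^(−0.0321·5/12) = 7.1418
Current forward F = (S − I)·e^(rT) = (126.54 − 7.1418)·e^(0.0321·9/12) = 119.3982 × 1.024367 = 122.3076
Value (long) = (F − K)·e^(−rT) = (122.3076 − 138.48) × 0.976212 = -15.7877
Short position value = −(long value) = R$15.79

R$15.79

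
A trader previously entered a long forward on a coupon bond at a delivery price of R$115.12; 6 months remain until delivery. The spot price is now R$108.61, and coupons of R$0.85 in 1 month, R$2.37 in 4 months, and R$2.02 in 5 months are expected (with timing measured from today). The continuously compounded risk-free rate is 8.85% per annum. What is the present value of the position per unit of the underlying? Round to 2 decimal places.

PV(remaining coupons) I = 0.85·e^(−0.0885·1/12) + 2.37·e^(−0.0885·4/12) + 2.02·e^(−0.0885·5/12) = 5.0917
Current forward F = (S − I)·e^(rT) = (108.61 − 5.0917)·e^(0.0885·6/12) = 103.5183 × 1.045244 = 108.2019
Value (long) = (F − K)·e^(−rT) = (108.2019 − 115.12) × 0.956715 = -6.6187
Value = -R$6.62

-R$6.62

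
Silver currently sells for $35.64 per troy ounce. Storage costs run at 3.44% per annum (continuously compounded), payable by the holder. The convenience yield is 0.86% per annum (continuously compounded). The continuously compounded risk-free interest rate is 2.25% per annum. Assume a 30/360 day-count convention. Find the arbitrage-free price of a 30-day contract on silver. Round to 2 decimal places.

$35.78 per troy ounce

Net carry = r + u − y = 0.0225 + 0.0344 − 0.0086 = 0.0483
F = S·e^((r+u−y)T) = 35.64 · e^(0.0483 × 30/360) = 35.64 · e^0.004025
= 35.64 × 1.004033 = $35.78 per troy ounce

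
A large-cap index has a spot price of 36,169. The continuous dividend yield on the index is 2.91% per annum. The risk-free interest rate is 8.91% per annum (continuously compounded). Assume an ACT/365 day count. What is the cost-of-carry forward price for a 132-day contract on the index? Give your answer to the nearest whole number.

36,962

F = S·e^((r − q)T) = 36169 · e^((0.0891 − 0.0291) × 132/365)
= 36169 · e^0.021699 = 36169 × 1.021936
F = 36,962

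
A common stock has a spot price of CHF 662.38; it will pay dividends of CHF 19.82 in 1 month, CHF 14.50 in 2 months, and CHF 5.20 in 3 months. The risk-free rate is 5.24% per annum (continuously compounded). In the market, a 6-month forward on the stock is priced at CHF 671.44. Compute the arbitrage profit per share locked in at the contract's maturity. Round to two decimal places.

PV(dividends) I = 19.82·e^(−0.0524·1/12) + 14.50·e^(−0.0524·2/12) + 5.20·e^(−0.0524·3/12) = 39.2399
Fair forward F* = (S − I)·e^(rT) = (662.38 − 39.2399)·e^0.026200 = 623.1401 × 1.026546 = 639.6820
Market CHF 671.44 > fair 639.6820: forward overpriced → cash-and-carry (borrow at r, buy the stock and collect the dividends, short the forward).
Profit at T = |F_mkt − F*| = |671.44 − 639.6820| = CHF 31.76 per share

CHF 31.76 per share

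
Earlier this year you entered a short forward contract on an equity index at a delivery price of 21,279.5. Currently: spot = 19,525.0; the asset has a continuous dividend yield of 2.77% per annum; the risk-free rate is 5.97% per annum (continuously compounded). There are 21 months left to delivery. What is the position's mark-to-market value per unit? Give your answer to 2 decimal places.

567.42

Current fair forward for the remaining 21 months: F = S·e^((r − q)·T), (r − q) = 0.0597 − 0.0277 = 0.0320
F = 19525.0 · e^(0.0320 × 21/12) = 19525.0 × 1.05759768 = 20649.5947
Value of long forward = (F − K)·e^(−rT) = (20649.5947 − 21279.5) · e^(−0.0597·21/12)
= -629.9053 × 0.90079732 = -567.42
Short position value = −(long value) = 567.42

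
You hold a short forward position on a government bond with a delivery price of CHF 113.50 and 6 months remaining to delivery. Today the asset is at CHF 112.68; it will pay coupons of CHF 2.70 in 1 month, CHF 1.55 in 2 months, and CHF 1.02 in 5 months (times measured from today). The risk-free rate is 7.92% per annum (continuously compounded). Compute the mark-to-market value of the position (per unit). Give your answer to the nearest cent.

CHF 1.61

PV(remaining coupons) I = 2.70·e^(−0.0792·1/12) + 1.55·e^(−0.0792·2/12) + 1.02·e^(−0.0792·5/12) = 5.1988
Current forward F = (S − I)·e^(rT) = (112.68 − 5.1988)·e^(0.0792·6/12) = 107.4812 × 1.040395 = 111.8229
Value (long) = (F − K)·e^(−rT) = (111.8229 − 113.50) × 0.961174 = -1.6120
Short position value = −(long value) = CHF 1.61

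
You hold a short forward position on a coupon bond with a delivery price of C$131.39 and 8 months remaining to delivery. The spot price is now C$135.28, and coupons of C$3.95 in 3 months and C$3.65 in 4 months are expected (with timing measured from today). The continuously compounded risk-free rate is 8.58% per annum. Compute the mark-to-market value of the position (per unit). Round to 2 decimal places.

PV(remaining coupons) I = 3.95·e^(−0.0858·3/12) + 3.65·e^(−0.0858·4/12) = 7.4133
Current forward F = (S − I)·e^(rT) = (135.28 − 7.4133)·e^(0.0858·8/12) = 127.8667 × 1.058868 = 135.3940
Value (long) = (F − K)·e^(−rT) = (135.3940 − 131.39) × 0.944405 = 3.7814
Short position value = −(long value) = -C$3.78

-C$3.78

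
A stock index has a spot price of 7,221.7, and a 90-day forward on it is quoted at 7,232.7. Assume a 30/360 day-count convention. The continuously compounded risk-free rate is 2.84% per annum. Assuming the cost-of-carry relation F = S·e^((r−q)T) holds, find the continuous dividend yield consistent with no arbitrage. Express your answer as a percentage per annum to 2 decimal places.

2.23%

From F = S·e^((r−q)T): (r − q) = ln(F/S)/T
ln(7232.7/7221.7) = ln(1.001523) = 0.001522
(r − q) = 0.001522 / (90/360) = 0.006088
q = r − ln(F/S)/T = 0.0284 − 0.006088 = 0.022312
q = 2.23%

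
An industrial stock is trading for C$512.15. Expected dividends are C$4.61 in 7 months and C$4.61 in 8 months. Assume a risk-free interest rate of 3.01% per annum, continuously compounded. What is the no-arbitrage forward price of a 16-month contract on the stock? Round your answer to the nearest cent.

PV(dividends) I = 4.61·e^(−0.0301·7/12) + 4.61·e^(−0.0301·8/12)
I = 4.5298 + 4.5184 = 9.0482
F = (S − I)·e^(rT) = (512.15 − 9.0482) · e^(0.0301·16/12)
= 503.1018 · e^0.040133 = 503.1018 × 1.040949 = C$523.70

C$523.70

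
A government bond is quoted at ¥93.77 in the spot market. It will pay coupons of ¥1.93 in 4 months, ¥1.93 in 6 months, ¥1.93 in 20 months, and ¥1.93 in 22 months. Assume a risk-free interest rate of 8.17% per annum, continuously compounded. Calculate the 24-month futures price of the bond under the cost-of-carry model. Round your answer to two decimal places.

PV(coupons) I = 1.93·e^(−0.0817·4/12) + 1.93·e^(−0.0817·6/12) + 1.93·e^(−0.0817·20/12) + 1.93·e^(−0.0817·22/12)
I = 1.8781 + 1.8527 + 1.6843 + 1.6615 = 7.0766
F = (S − I)·e^(rT) = (93.77 − 7.0766) · e^(0.0817·24/12)
= 86.6934 · e^0.163400 = 86.6934 × 1.177508 = ¥102.08

¥102.08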